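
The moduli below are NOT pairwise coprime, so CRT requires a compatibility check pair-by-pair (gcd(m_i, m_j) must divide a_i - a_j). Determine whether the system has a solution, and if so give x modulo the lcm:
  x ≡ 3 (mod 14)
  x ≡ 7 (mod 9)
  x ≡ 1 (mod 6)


Moduli 14, 9, 6 are not pairwise coprime, so CRT works modulo lcm(m_i) when all pairwise compatibility conditions hold.
Pairwise compatibility: gcd(m_i, m_j) must divide a_i - a_j for every pair.
Merge one congruence at a time:
  Start: x ≡ 3 (mod 14).
  Combine with x ≡ 7 (mod 9): gcd(14, 9) = 1; 7 - 3 = 4, which IS divisible by 1, so compatible.
    Write x = 3 + 14·t and substitute into x ≡ 7 (mod 9): 14·t ≡ 7 − 3 = 4 (mod 9).
    Reduce coefficients mod 9: 5·t ≡ 4 (mod 9).
    The inverse of 5 mod 9 is 2 (since 5·2 = 10 = 1·9 + 1), so t ≡ 2·4 = 8 ≡ 8 (mod 9).
    Then x = 3 + 14·8 = 115, valid modulo lcm(14, 9) = 126: x ≡ 115 (mod 126).
  Combine with x ≡ 1 (mod 6): gcd(126, 6) = 6; 1 - 115 = -114, which IS divisible by 6, so compatible.
    Write x = 115 + 126·t and substitute into x ≡ 1 (mod 6): 126·t ≡ 1 − 115 = -114 (mod 6).
    Divide the congruence (and modulus) by g = 6: 21·t ≡ -19 (mod 1).
    Modulo 1 every t works; take t = 0.
    Then x = 115 + 126·0 = 115, valid modulo lcm(126, 6) = 126: x ≡ 115 (mod 126).
Verify: 115 mod 14 = 3, 115 mod 9 = 7, 115 mod 6 = 1.

x ≡ 115 (mod 126).


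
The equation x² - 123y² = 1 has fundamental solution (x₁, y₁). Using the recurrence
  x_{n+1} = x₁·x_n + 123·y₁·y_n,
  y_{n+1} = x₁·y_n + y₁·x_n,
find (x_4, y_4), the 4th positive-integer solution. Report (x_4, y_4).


Step 1: Find the fundamental solution (x₁, y₁) of x² - 123y² = 1.
  Expand √123 as a continued fraction. a₀ = ⌊√123⌋ = 11; iterate m_{k+1} = d_k·a_k − m_k, d_{k+1} = (123 − m_{k+1}²)/d_k, a_{k+1} = ⌊(a₀ + m_{k+1})/d_{k+1}⌋ (starting m₀ = 0, d₀ = 1), with convergents p_k = a_k·p_{k-1} + p_{k-2}, q_k = a_k·q_{k-1} + q_{k-2} (p₋₁ = 1, q₋₁ = 0):
  k = 0: a₀ = 11; p₀/q₀ = 11/1; p₀² − 123·q₀² = 121 − 123 = -2.
  k = 1: m = 11, d = 2, a = ⌊(11 + 11)/2⌋ = 11; p/q = (11·11 + 1)/(11·1 + 0) = 122/11; p² − 123·q² = 14884 − 14883 = 1.
  The first convergent with p² − 123·q² = 1 gives the fundamental solution (x₁, y₁) = (122, 11).
Step 2: Apply the recurrence (x_{n+1}, y_{n+1}) = (x₁x_n + 123y₁y_n, x₁y_n + y₁x_n) repeatedly.
  From (x_1, y_1) = (122, 11): x_2 = 122·122 + 123·11·11 = 29767; y_2 = 122·11 + 11·122 = 2684.
  From (x_2, y_2) = (29767, 2684): x_3 = 122·29767 + 123·11·2684 = 7263026; y_3 = 122·2684 + 11·29767 = 654885.
  From (x_3, y_3) = (7263026, 654885): x_4 = 122·7263026 + 123·11·654885 = 1772148577; y_4 = 122·654885 + 11·7263026 = 159789256.
Step 3: Verify x_4² - 123·y_4² = 3140510578963124929 - 3140510578963124928 = 1 (should be 1). ✓

(x_1, y_1) = (122, 11); (x_4, y_4) = (1772148577, 159789256).


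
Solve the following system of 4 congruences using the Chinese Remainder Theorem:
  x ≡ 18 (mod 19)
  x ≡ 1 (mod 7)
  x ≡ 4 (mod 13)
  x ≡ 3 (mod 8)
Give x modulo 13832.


Product of moduli M = 19 · 7 · 13 · 8 = 13832.
Merge one congruence at a time:
  Start: x ≡ 18 (mod 19).
  Combine with x ≡ 1 (mod 7); new modulus lcm = 133.
    Write x = 18 + 19·t and substitute into x ≡ 1 (mod 7): 19·t ≡ 1 − 18 = -17 (mod 7).
    Reduce coefficients mod 7: 5·t ≡ 4 (mod 7).
    The inverse of 5 mod 7 is 3 (since 5·3 = 15 = 2·7 + 1), so t ≡ 3·4 = 12 ≡ 5 (mod 7).
    Then x = 18 + 19·5 = 113, valid modulo lcm(19, 7) = 133: x ≡ 113 (mod 133).
  Combine with x ≡ 4 (mod 13); new modulus lcm = 1729.
    Write x = 113 + 133·t and substitute into x ≡ 4 (mod 13): 133·t ≡ 4 − 113 = -109 (mod 13).
    Reduce coefficients mod 13: 3·t ≡ 8 (mod 13).
    The inverse of 3 mod 13 is 9 (since 3·9 = 27 = 2·13 + 1), so t ≡ 9·8 = 72 ≡ 7 (mod 13).
    Then x = 113 + 133·7 = 1044, valid modulo lcm(133, 13) = 1729: x ≡ 1044 (mod 1729).
  Combine with x ≡ 3 (mod 8); new modulus lcm = 13832.
    Write x = 1044 + 1729·t and substitute into x ≡ 3 (mod 8): 1729·t ≡ 3 − 1044 = -1041 (mod 8).
    Reduce coefficients mod 8: 1·t ≡ 7 (mod 8).
    So t ≡ 7 (mod 8).
    Then x = 1044 + 1729·7 = 13147, valid modulo lcm(1729, 8) = 13832: x ≡ 13147 (mod 13832).
Verify against each original: 13147 mod 19 = 18, 13147 mod 7 = 1, 13147 mod 13 = 4, 13147 mod 8 = 3.

x ≡ 13147 (mod 13832).


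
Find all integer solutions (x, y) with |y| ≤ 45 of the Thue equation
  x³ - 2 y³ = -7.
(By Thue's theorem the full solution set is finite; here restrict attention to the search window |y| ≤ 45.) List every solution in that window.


The equation is x³ - 2y³ = -7. For fixed y, x³ = 2·y³ − 7, so a solution requires the RHS to be a perfect cube.
Strategy: iterate y from -45 to 45, compute RHS = 2·y³ − 7, and check whether it is a (positive or negative) perfect cube.
Check small values of y:
  y = 0: RHS = -7 is not a perfect cube.
  y = 1: RHS = -5 is not a perfect cube.
  y = -1: RHS = -9 is not a perfect cube.
  y = 2: RHS = 9 is not a perfect cube.
  y = -2: RHS = -23 is not a perfect cube.
  y = 3: RHS = 47 is not a perfect cube.
  y = -3: RHS = -61 is not a perfect cube.
Continuing the search up to |y| = 45 finds no solutions either.
No (x, y) in the scanned range satisfies the equation.

No integer solutions with |y| ≤ 45.


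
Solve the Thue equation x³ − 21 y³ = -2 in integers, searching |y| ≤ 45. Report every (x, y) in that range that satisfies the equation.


The equation is x³ - 21y³ = -2. For fixed y, x³ = 21·y³ − 2, so a solution requires the RHS to be a perfect cube.
Strategy: iterate y from -45 to 45, compute RHS = 21·y³ − 2, and check whether it is a (positive or negative) perfect cube.
Check small values of y:
  y = 0: RHS = -2 is not a perfect cube.
  y = 1: RHS = 19 is not a perfect cube.
  y = -1: RHS = -23 is not a perfect cube.
  y = 2: RHS = 166 is not a perfect cube.
  y = -2: RHS = -170 is not a perfect cube.
  y = 3: RHS = 565 is not a perfect cube.
  y = -3: RHS = -569 is not a perfect cube.
Continuing the search up to |y| = 45 finds no solutions either.
No (x, y) in the scanned range satisfies the equation.

No integer solutions with |y| ≤ 45.


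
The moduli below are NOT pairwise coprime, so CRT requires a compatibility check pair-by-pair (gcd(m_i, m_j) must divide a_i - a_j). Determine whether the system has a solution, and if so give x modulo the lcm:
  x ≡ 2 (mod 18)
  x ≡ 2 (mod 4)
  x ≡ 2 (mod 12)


Moduli 18, 4, 12 are not pairwise coprime, so CRT works modulo lcm(m_i) when all pairwise compatibility conditions hold.
Pairwise compatibility: gcd(m_i, m_j) must divide a_i - a_j for every pair.
Merge one congruence at a time:
  Start: x ≡ 2 (mod 18).
  Combine with x ≡ 2 (mod 4): gcd(18, 4) = 2; 2 - 2 = 0, which IS divisible by 2, so compatible.
    Write x = 2 + 18·t and substitute into x ≡ 2 (mod 4): 18·t ≡ 2 − 2 = 0 (mod 4).
    Divide the congruence (and modulus) by g = 2: 9·t ≡ 0 (mod 2).
    Reduce coefficients mod 2: 1·t ≡ 0 (mod 2).
    So t ≡ 0 (mod 2).
    Then x = 2 + 18·0 = 2, valid modulo lcm(18, 4) = 36: x ≡ 2 (mod 36).
  Combine with x ≡ 2 (mod 12): gcd(36, 12) = 12; 2 - 2 = 0, which IS divisible by 12, so compatible.
    Write x = 2 + 36·t and substitute into x ≡ 2 (mod 12): 36·t ≡ 2 − 2 = 0 (mod 12).
    Divide the congruence (and modulus) by g = 12: 3·t ≡ 0 (mod 1).
    Modulo 1 every t works; take t = 0.
    Then x = 2 + 36·0 = 2, valid modulo lcm(36, 12) = 36: x ≡ 2 (mod 36).
Verify: 2 mod 18 = 2, 2 mod 4 = 2, 2 mod 12 = 2.

x ≡ 2 (mod 36).


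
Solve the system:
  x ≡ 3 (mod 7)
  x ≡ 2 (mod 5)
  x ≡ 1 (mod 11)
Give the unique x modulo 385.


Moduli 7, 5, 11 are pairwise coprime; by CRT there is a unique solution modulo M = 7 · 5 · 11 = 385.
Solve pairwise, accumulating the modulus:
  Start with x ≡ 3 (mod 7).
  Combine with x ≡ 2 (mod 5): since gcd(7, 5) = 1, we get a unique residue mod 35.
    Write x = 3 + 7·t and substitute into x ≡ 2 (mod 5): 7·t ≡ 2 − 3 = -1 (mod 5).
    Reduce coefficients mod 5: 2·t ≡ 4 (mod 5).
    The inverse of 2 mod 5 is 3 (since 2·3 = 6 = 1·5 + 1), so t ≡ 3·4 = 12 ≡ 2 (mod 5).
    Then x = 3 + 7·2 = 17, valid modulo lcm(7, 5) = 35: x ≡ 17 (mod 35).
  Combine with x ≡ 1 (mod 11): since gcd(35, 11) = 1, we get a unique residue mod 385.
    Write x = 17 + 35·t and substitute into x ≡ 1 (mod 11): 35·t ≡ 1 − 17 = -16 (mod 11).
    Reduce coefficients mod 11: 2·t ≡ 6 (mod 11).
    The inverse of 2 mod 11 is 6 (since 2·6 = 12 = 1·11 + 1), so t ≡ 6·6 = 36 ≡ 3 (mod 11).
    Then x = 17 + 35·3 = 122, valid modulo lcm(35, 11) = 385: x ≡ 122 (mod 385).
Verify: 122 mod 7 = 3 ✓, 122 mod 5 = 2 ✓, 122 mod 11 = 1 ✓.

x ≡ 122 (mod 385).


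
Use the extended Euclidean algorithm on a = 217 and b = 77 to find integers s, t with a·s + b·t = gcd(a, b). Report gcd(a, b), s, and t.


Euclidean algorithm on (217, 77) — divide until remainder is 0:
  217 = 2 · 77 + 63
  77 = 1 · 63 + 14
  63 = 4 · 14 + 7
  14 = 2 · 7 + 0
gcd(217, 77) = 7.
Track Bezout coefficients alongside the remainders: start with r₀ = 217 = a·1 + b·0 (s = 1, t = 0) and r₁ = 77 = a·0 + b·1 (s = 0, t = 1); each new remainder r_{k+1} = r_{k-1} − q_k·r_k inherits s_{k+1} = s_{k-1} − q_k·s_k, t_{k+1} = t_{k-1} − q_k·t_k, so r_k = a·s_k + b·t_k at every step:
  q = 2: r = 63, s = 1 − 2·0 = 1, t = 0 − 2·1 = -2  (check: 217·1 + 77·(-2) = 63)
  q = 1: r = 14, s = 0 − 1·1 = -1, t = 1 − 1·(-2) = 3  (check: 217·(-1) + 77·3 = 14)
  q = 4: r = 7, s = 1 − 4·(-1) = 5, t = -2 − 4·3 = -14  (check: 217·5 + 77·(-14) = 7)
The row with r = 7 (the gcd) gives the Bezout coefficients s = 5, t = -14.
Result: 217 · (5) + 77 · (-14) = 7.

gcd(217, 77) = 7; s = 5, t = -14 (check: 217·5 + 77·(-14) = 7).


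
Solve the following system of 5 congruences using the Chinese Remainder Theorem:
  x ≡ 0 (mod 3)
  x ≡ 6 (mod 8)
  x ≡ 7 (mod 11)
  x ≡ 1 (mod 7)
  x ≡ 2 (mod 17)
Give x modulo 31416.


Product of moduli M = 3 · 8 · 11 · 7 · 17 = 31416.
Merge one congruence at a time:
  Start: x ≡ 0 (mod 3).
  Combine with x ≡ 6 (mod 8); new modulus lcm = 24.
    Write x = 0 + 3·t and substitute into x ≡ 6 (mod 8): 3·t ≡ 6 − 0 = 6 (mod 8).
    The inverse of 3 mod 8 is 3 (since 3·3 = 9 = 1·8 + 1), so t ≡ 3·6 = 18 ≡ 2 (mod 8).
    Then x = 0 + 3·2 = 6, valid modulo lcm(3, 8) = 24: x ≡ 6 (mod 24).
  Combine with x ≡ 7 (mod 11); new modulus lcm = 264.
    Write x = 6 + 24·t and substitute into x ≡ 7 (mod 11): 24·t ≡ 7 − 6 = 1 (mod 11).
    Reduce coefficients mod 11: 2·t ≡ 1 (mod 11).
    The inverse of 2 mod 11 is 6 (since 2·6 = 12 = 1·11 + 1), so t ≡ 6·1 = 6 ≡ 6 (mod 11).
    Then x = 6 + 24·6 = 150, valid modulo lcm(24, 11) = 264: x ≡ 150 (mod 264).
  Combine with x ≡ 1 (mod 7); new modulus lcm = 1848.
    Write x = 150 + 264·t and substitute into x ≡ 1 (mod 7): 264·t ≡ 1 − 150 = -149 (mod 7).
    Reduce coefficients mod 7: 5·t ≡ 5 (mod 7).
    The inverse of 5 mod 7 is 3 (since 5·3 = 15 = 2·7 + 1), so t ≡ 3·5 = 15 ≡ 1 (mod 7).
    Then x = 150 + 264·1 = 414, valid modulo lcm(264, 7) = 1848: x ≡ 414 (mod 1848).
  Combine with x ≡ 2 (mod 17); new modulus lcm = 31416.
    Write x = 414 + 1848·t and substitute into x ≡ 2 (mod 17): 1848·t ≡ 2 − 414 = -412 (mod 17).
    Reduce coefficients mod 17: 12·t ≡ 13 (mod 17).
    The inverse of 12 mod 17 is 10 (since 12·10 = 120 = 7·17 + 1), so t ≡ 10·13 = 130 ≡ 11 (mod 17).
    Then x = 414 + 1848·11 = 20742, valid modulo lcm(1848, 17) = 31416: x ≡ 20742 (mod 31416).
Verify against each original: 20742 mod 3 = 0, 20742 mod 8 = 6, 20742 mod 11 = 7, 20742 mod 7 = 1, 20742 mod 17 = 2.

x ≡ 20742 (mod 31416).


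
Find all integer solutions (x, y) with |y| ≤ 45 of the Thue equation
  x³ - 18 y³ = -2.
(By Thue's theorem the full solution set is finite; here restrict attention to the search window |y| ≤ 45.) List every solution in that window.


The equation is x³ - 18y³ = -2. For fixed y, x³ = 18·y³ − 2, so a solution requires the RHS to be a perfect cube.
Strategy: iterate y from -45 to 45, compute RHS = 18·y³ − 2, and check whether it is a (positive or negative) perfect cube.
Check small values of y:
  y = 0: RHS = -2 is not a perfect cube.
  y = 1: RHS = 16 is not a perfect cube.
  y = -1: RHS = -20 is not a perfect cube.
  y = 2: RHS = 142 is not a perfect cube.
  y = -2: RHS = -146 is not a perfect cube.
  y = 3: RHS = 484 is not a perfect cube.
  y = -3: RHS = -488 is not a perfect cube.
Continuing the search up to |y| = 45 finds no solutions either.
No (x, y) in the scanned range satisfies the equation.

No integer solutions with |y| ≤ 45.


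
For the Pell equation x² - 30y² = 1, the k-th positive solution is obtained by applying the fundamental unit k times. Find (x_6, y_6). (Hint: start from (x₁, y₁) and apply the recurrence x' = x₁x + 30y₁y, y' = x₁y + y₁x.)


Step 1: Find the fundamental solution (x₁, y₁) of x² - 30y² = 1.
  Expand √30 as a continued fraction. a₀ = ⌊√30⌋ = 5; iterate m_{k+1} = d_k·a_k − m_k, d_{k+1} = (30 − m_{k+1}²)/d_k, a_{k+1} = ⌊(a₀ + m_{k+1})/d_{k+1}⌋ (starting m₀ = 0, d₀ = 1), with convergents p_k = a_k·p_{k-1} + p_{k-2}, q_k = a_k·q_{k-1} + q_{k-2} (p₋₁ = 1, q₋₁ = 0):
  k = 0: a₀ = 5; p₀/q₀ = 5/1; p₀² − 30·q₀² = 25 − 30 = -5.
  k = 1: m = 5, d = 5, a = ⌊(5 + 5)/5⌋ = 2; p/q = (2·5 + 1)/(2·1 + 0) = 11/2; p² − 30·q² = 121 − 120 = 1.
  The first convergent with p² − 30·q² = 1 gives the fundamental solution (x₁, y₁) = (11, 2).
Step 2: Apply the recurrence (x_{n+1}, y_{n+1}) = (x₁x_n + 30y₁y_n, x₁y_n + y₁x_n) repeatedly.
  From (x_1, y_1) = (11, 2): x_2 = 11·11 + 30·2·2 = 241; y_2 = 11·2 + 2·11 = 44.
  From (x_2, y_2) = (241, 44): x_3 = 11·241 + 30·2·44 = 5291; y_3 = 11·44 + 2·241 = 966.
  From (x_3, y_3) = (5291, 966): x_4 = 11·5291 + 30·2·966 = 116161; y_4 = 11·966 + 2·5291 = 21208.
  From (x_4, y_4) = (116161, 21208): x_5 = 11·116161 + 30·2·21208 = 2550251; y_5 = 11·21208 + 2·116161 = 465610.
  From (x_5, y_5) = (2550251, 465610): x_6 = 11·2550251 + 30·2·465610 = 55989361; y_6 = 11·465610 + 2·2550251 = 10222212.
Step 3: Verify x_6² - 30·y_6² = 3134808545188321 - 3134808545188320 = 1 (should be 1). ✓

(x_1, y_1) = (11, 2); (x_6, y_6) = (55989361, 10222212).


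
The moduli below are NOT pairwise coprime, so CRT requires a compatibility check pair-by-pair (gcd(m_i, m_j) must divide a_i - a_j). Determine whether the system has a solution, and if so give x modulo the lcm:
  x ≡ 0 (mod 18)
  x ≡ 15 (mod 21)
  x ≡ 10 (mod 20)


Moduli 18, 21, 20 are not pairwise coprime, so CRT works modulo lcm(m_i) when all pairwise compatibility conditions hold.
Pairwise compatibility: gcd(m_i, m_j) must divide a_i - a_j for every pair.
Merge one congruence at a time:
  Start: x ≡ 0 (mod 18).
  Combine with x ≡ 15 (mod 21): gcd(18, 21) = 3; 15 - 0 = 15, which IS divisible by 3, so compatible.
    Write x = 0 + 18·t and substitute into x ≡ 15 (mod 21): 18·t ≡ 15 − 0 = 15 (mod 21).
    Divide the congruence (and modulus) by g = 3: 6·t ≡ 5 (mod 7).
    The inverse of 6 mod 7 is 6 (since 6·6 = 36 = 5·7 + 1), so t ≡ 6·5 = 30 ≡ 2 (mod 7).
    Then x = 0 + 18·2 = 36, valid modulo lcm(18, 21) = 126: x ≡ 36 (mod 126).
  Combine with x ≡ 10 (mod 20): gcd(126, 20) = 2; 10 - 36 = -26, which IS divisible by 2, so compatible.
    Write x = 36 + 126·t and substitute into x ≡ 10 (mod 20): 126·t ≡ 10 − 36 = -26 (mod 20).
    Divide the congruence (and modulus) by g = 2: 63·t ≡ -13 (mod 10).
    Reduce coefficients mod 10: 3·t ≡ 7 (mod 10).
    The inverse of 3 mod 10 is 7 (since 3·7 = 21 = 2·10 + 1), so t ≡ 7·7 = 49 ≡ 9 (mod 10).
    Then x = 36 + 126·9 = 1170, valid modulo lcm(126, 20) = 1260: x ≡ 1170 (mod 1260).
Verify: 1170 mod 18 = 0, 1170 mod 21 = 15, 1170 mod 20 = 10.

x ≡ 1170 (mod 1260).


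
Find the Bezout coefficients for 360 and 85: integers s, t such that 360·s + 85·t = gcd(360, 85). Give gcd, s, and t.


Euclidean algorithm on (360, 85) — divide until remainder is 0:
  360 = 4 · 85 + 20
  85 = 4 · 20 + 5
  20 = 4 · 5 + 0
gcd(360, 85) = 5.
Track Bezout coefficients alongside the remainders: start with r₀ = 360 = a·1 + b·0 (s = 1, t = 0) and r₁ = 85 = a·0 + b·1 (s = 0, t = 1); each new remainder r_{k+1} = r_{k-1} − q_k·r_k inherits s_{k+1} = s_{k-1} − q_k·s_k, t_{k+1} = t_{k-1} − q_k·t_k, so r_k = a·s_k + b·t_k at every step:
  q = 4: r = 20, s = 1 − 4·0 = 1, t = 0 − 4·1 = -4  (check: 360·1 + 85·(-4) = 20)
  q = 4: r = 5, s = 0 − 4·1 = -4, t = 1 − 4·(-4) = 17  (check: 360·(-4) + 85·17 = 5)
The row with r = 5 (the gcd) gives the Bezout coefficients s = -4, t = 17.
Result: 360 · (-4) + 85 · (17) = 5.

gcd(360, 85) = 5; s = -4, t = 17 (check: 360·(-4) + 85·17 = 5).


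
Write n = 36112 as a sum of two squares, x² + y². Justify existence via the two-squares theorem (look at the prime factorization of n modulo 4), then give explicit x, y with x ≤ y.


Step 1: Factor n = 36112 = 2^4 · 37 · 61.
Step 2: Check the mod-4 condition on each prime factor: 2 = 2 (special); 37 ≡ 1 (mod 4), exponent 1; 61 ≡ 1 (mod 4), exponent 1.
All primes ≡ 3 (mod 4) appear to even exponent (or don't appear), so by the two-squares theorem n IS expressible as a sum of two squares.
Step 3: Build a representation. Group n = k² · m with k = 4 and m = 37 · 61 = 2257 (a product of primes ≡ 1 (mod 4)); a representation of m scales to one of n via (k·x)² + (k·y)² = k²(x² + y²). Each prime p ≡ 1 (mod 4) is itself a sum of two squares; find a² by testing p − a² for a perfect square:
  37: 37 − 1² = 36 = 6² ⇒ 37 = 1² + 6².
  61: 61 − 1² = 60, 61 − 2² = 57, 61 − 3² = 52, 61 − 4² = 45, 61 − 5² = 36 = 6² ⇒ 61 = 5² + 6².
  Combine using the Brahmagupta–Fibonacci identity (a² + b²)(c² + d²) = (ac − bd)² + (ad + bc)² = (ac + bd)² + (ad − bc)²:
  37 · 61 = 2257: from (1² + 6²)(5² + 6²), take (1·5 − 6·6, 1·6 + 6·5) = (5 − 36, 6 + 30) = (-31, 36); dropping signs (only squares matter) gives (31, 36); check 31² + 36² = 961 + 1296 = 2257 ✓.
  Scale by k = 4: (4·31, 4·36) = (124, 144).
Step 4: Order so x ≤ y and verify: 124² + 144² = 15376 + 20736 = 36112 = n. ✓

n = 36112 = 124² + 144² (one valid representation with x ≤ y).


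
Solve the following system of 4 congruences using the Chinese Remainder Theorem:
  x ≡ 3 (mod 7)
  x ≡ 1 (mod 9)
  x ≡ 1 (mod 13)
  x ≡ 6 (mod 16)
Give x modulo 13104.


Product of moduli M = 7 · 9 · 13 · 16 = 13104.
Merge one congruence at a time:
  Start: x ≡ 3 (mod 7).
  Combine with x ≡ 1 (mod 9); new modulus lcm = 63.
    Write x = 3 + 7·t and substitute into x ≡ 1 (mod 9): 7·t ≡ 1 − 3 = -2 (mod 9).
    Reduce coefficients mod 9: 7·t ≡ 7 (mod 9).
    The inverse of 7 mod 9 is 4 (since 7·4 = 28 = 3·9 + 1), so t ≡ 4·7 = 28 ≡ 1 (mod 9).
    Then x = 3 + 7·1 = 10, valid modulo lcm(7, 9) = 63: x ≡ 10 (mod 63).
  Combine with x ≡ 1 (mod 13); new modulus lcm = 819.
    Write x = 10 + 63·t and substitute into x ≡ 1 (mod 13): 63·t ≡ 1 − 10 = -9 (mod 13).
    Reduce coefficients mod 13: 11·t ≡ 4 (mod 13).
    The inverse of 11 mod 13 is 6 (since 11·6 = 66 = 5·13 + 1), so t ≡ 6·4 = 24 ≡ 11 (mod 13).
    Then x = 10 + 63·11 = 703, valid modulo lcm(63, 13) = 819: x ≡ 703 (mod 819).
  Combine with x ≡ 6 (mod 16); new modulus lcm = 13104.
    Write x = 703 + 819·t and substitute into x ≡ 6 (mod 16): 819·t ≡ 6 − 703 = -697 (mod 16).
    Reduce coefficients mod 16: 3·t ≡ 7 (mod 16).
    The inverse of 3 mod 16 is 11 (since 3·11 = 33 = 2·16 + 1), so t ≡ 11·7 = 77 ≡ 13 (mod 16).
    Then x = 703 + 819·13 = 11350, valid modulo lcm(819, 16) = 13104: x ≡ 11350 (mod 13104).
Verify against each original: 11350 mod 7 = 3, 11350 mod 9 = 1, 11350 mod 13 = 1, 11350 mod 16 = 6.

x ≡ 11350 (mod 13104).


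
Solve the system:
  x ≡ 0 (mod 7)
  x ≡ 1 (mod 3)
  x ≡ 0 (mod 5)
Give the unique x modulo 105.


Moduli 7, 3, 5 are pairwise coprime; by CRT there is a unique solution modulo M = 7 · 3 · 5 = 105.
Solve pairwise, accumulating the modulus:
  Start with x ≡ 0 (mod 7).
  Combine with x ≡ 1 (mod 3): since gcd(7, 3) = 1, we get a unique residue mod 21.
    Write x = 0 + 7·t and substitute into x ≡ 1 (mod 3): 7·t ≡ 1 − 0 = 1 (mod 3).
    Reduce coefficients mod 3: 1·t ≡ 1 (mod 3).
    So t ≡ 1 (mod 3).
    Then x = 0 + 7·1 = 7, valid modulo lcm(7, 3) = 21: x ≡ 7 (mod 21).
  Combine with x ≡ 0 (mod 5): since gcd(21, 5) = 1, we get a unique residue mod 105.
    Write x = 7 + 21·t and substitute into x ≡ 0 (mod 5): 21·t ≡ 0 − 7 = -7 (mod 5).
    Reduce coefficients mod 5: 1·t ≡ 3 (mod 5).
    So t ≡ 3 (mod 5).
    Then x = 7 + 21·3 = 70, valid modulo lcm(21, 5) = 105: x ≡ 70 (mod 105).
Verify: 70 mod 7 = 0 ✓, 70 mod 3 = 1 ✓, 70 mod 5 = 0 ✓.

x ≡ 70 (mod 105).


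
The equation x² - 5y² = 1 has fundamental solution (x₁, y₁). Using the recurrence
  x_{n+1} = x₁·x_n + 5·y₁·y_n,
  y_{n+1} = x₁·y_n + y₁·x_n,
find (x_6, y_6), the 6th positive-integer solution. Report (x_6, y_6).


Step 1: Find the fundamental solution (x₁, y₁) of x² - 5y² = 1.
  Expand √5 as a continued fraction. a₀ = ⌊√5⌋ = 2; iterate m_{k+1} = d_k·a_k − m_k, d_{k+1} = (5 − m_{k+1}²)/d_k, a_{k+1} = ⌊(a₀ + m_{k+1})/d_{k+1}⌋ (starting m₀ = 0, d₀ = 1), with convergents p_k = a_k·p_{k-1} + p_{k-2}, q_k = a_k·q_{k-1} + q_{k-2} (p₋₁ = 1, q₋₁ = 0):
  k = 0: a₀ = 2; p₀/q₀ = 2/1; p₀² − 5·q₀² = 4 − 5 = -1.
  k = 1: m = 2, d = 1, a = ⌊(2 + 2)/1⌋ = 4; p/q = (4·2 + 1)/(4·1 + 0) = 9/4; p² − 5·q² = 81 − 80 = 1.
  The first convergent with p² − 5·q² = 1 gives the fundamental solution (x₁, y₁) = (9, 4).
Step 2: Apply the recurrence (x_{n+1}, y_{n+1}) = (x₁x_n + 5y₁y_n, x₁y_n + y₁x_n) repeatedly.
  From (x_1, y_1) = (9, 4): x_2 = 9·9 + 5·4·4 = 161; y_2 = 9·4 + 4·9 = 72.
  From (x_2, y_2) = (161, 72): x_3 = 9·161 + 5·4·72 = 2889; y_3 = 9·72 + 4·161 = 1292.
  From (x_3, y_3) = (2889, 1292): x_4 = 9·2889 + 5·4·1292 = 51841; y_4 = 9·1292 + 4·2889 = 23184.
  From (x_4, y_4) = (51841, 23184): x_5 = 9·51841 + 5·4·23184 = 930249; y_5 = 9·23184 + 4·51841 = 416020.
  From (x_5, y_5) = (930249, 416020): x_6 = 9·930249 + 5·4·416020 = 16692641; y_6 = 9·416020 + 4·930249 = 7465176.
Step 3: Verify x_6² - 5·y_6² = 278644263554881 - 278644263554880 = 1 (should be 1). ✓

(x_1, y_1) = (9, 4); (x_6, y_6) = (16692641, 7465176).


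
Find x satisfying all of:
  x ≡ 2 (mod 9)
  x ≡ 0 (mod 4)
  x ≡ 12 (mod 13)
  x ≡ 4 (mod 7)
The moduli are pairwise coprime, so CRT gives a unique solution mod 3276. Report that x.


Product of moduli M = 9 · 4 · 13 · 7 = 3276.
Merge one congruence at a time:
  Start: x ≡ 2 (mod 9).
  Combine with x ≡ 0 (mod 4); new modulus lcm = 36.
    Write x = 2 + 9·t and substitute into x ≡ 0 (mod 4): 9·t ≡ 0 − 2 = -2 (mod 4).
    Reduce coefficients mod 4: 1·t ≡ 2 (mod 4).
    So t ≡ 2 (mod 4).
    Then x = 2 + 9·2 = 20, valid modulo lcm(9, 4) = 36: x ≡ 20 (mod 36).
  Combine with x ≡ 12 (mod 13); new modulus lcm = 468.
    Write x = 20 + 36·t and substitute into x ≡ 12 (mod 13): 36·t ≡ 12 − 20 = -8 (mod 13).
    Reduce coefficients mod 13: 10·t ≡ 5 (mod 13).
    The inverse of 10 mod 13 is 4 (since 10·4 = 40 = 3·13 + 1), so t ≡ 4·5 = 20 ≡ 7 (mod 13).
    Then x = 20 + 36·7 = 272, valid modulo lcm(36, 13) = 468: x ≡ 272 (mod 468).
  Combine with x ≡ 4 (mod 7); new modulus lcm = 3276.
    Write x = 272 + 468·t and substitute into x ≡ 4 (mod 7): 468·t ≡ 4 − 272 = -268 (mod 7).
    Reduce coefficients mod 7: 6·t ≡ 5 (mod 7).
    The inverse of 6 mod 7 is 6 (since 6·6 = 36 = 5·7 + 1), so t ≡ 6·5 = 30 ≡ 2 (mod 7).
    Then x = 272 + 468·2 = 1208, valid modulo lcm(468, 7) = 3276: x ≡ 1208 (mod 3276).
Verify against each original: 1208 mod 9 = 2, 1208 mod 4 = 0, 1208 mod 13 = 12, 1208 mod 7 = 4.

x ≡ 1208 (mod 3276).


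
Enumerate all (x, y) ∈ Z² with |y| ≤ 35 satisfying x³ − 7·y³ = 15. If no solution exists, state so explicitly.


The equation is x³ - 7y³ = 15. For fixed y, x³ = 7·y³ + 15, so a solution requires the RHS to be a perfect cube.
Strategy: iterate y from -35 to 35, compute RHS = 7·y³ + 15, and check whether it is a (positive or negative) perfect cube.
Check small values of y:
  y = 0: RHS = 15 is not a perfect cube.
  y = 1: RHS = 22 is not a perfect cube.
  y = -1: RHS = 8 = (2)³ ⇒ x = 2 works.
  y = 2: RHS = 71 is not a perfect cube.
  y = -2: RHS = -41 is not a perfect cube.
  y = 3: RHS = 204 is not a perfect cube.
  y = -3: RHS = -174 is not a perfect cube.
Continuing, at y = 23: RHS = 85184 = (44)³ ⇒ x = 44 works.
Searching the remaining y in |y| ≤ 35 finds no further solutions.
Collected solutions: (2, -1), (44, 23).

Solutions (with |y| ≤ 35): (2, -1), (44, 23).


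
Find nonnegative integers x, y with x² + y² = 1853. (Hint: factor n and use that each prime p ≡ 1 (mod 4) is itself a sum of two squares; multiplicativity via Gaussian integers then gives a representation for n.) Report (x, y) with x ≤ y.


Step 1: Factor n = 1853 = 17 · 109.
Step 2: Check the mod-4 condition on each prime factor: 17 ≡ 1 (mod 4), exponent 1; 109 ≡ 1 (mod 4), exponent 1.
All primes ≡ 3 (mod 4) appear to even exponent (or don't appear), so by the two-squares theorem n IS expressible as a sum of two squares.
Step 3: Build a representation. Here n = 17 · 109 is a product of primes ≡ 1 (mod 4). Each prime p ≡ 1 (mod 4) is itself a sum of two squares; find a² by testing p − a² for a perfect square:
  17: 17 − 1² = 16 = 4² ⇒ 17 = 1² + 4².
  109: 109 − 1² = 108, 109 − 2² = 105, 109 − 3² = 100 = 10² ⇒ 109 = 3² + 10².
  Combine using the Brahmagupta–Fibonacci identity (a² + b²)(c² + d²) = (ac − bd)² + (ad + bc)² = (ac + bd)² + (ad − bc)²:
  17 · 109 = 1853: from (1² + 4²)(3² + 10²), take (1·3 − 4·10, 1·10 + 4·3) = (3 − 40, 10 + 12) = (-37, 22); dropping signs (only squares matter) gives (37, 22); check 37² + 22² = 1369 + 484 = 1853 ✓.
Step 4: Order so x ≤ y and verify: 22² + 37² = 484 + 1369 = 1853 = n. ✓

n = 1853 = 22² + 37² (one valid representation with x ≤ y).


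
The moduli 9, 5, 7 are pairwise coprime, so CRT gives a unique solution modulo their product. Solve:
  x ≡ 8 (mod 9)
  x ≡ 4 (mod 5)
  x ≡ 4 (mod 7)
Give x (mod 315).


Moduli 9, 5, 7 are pairwise coprime; by CRT there is a unique solution modulo M = 9 · 5 · 7 = 315.
Solve pairwise, accumulating the modulus:
  Start with x ≡ 8 (mod 9).
  Combine with x ≡ 4 (mod 5): since gcd(9, 5) = 1, we get a unique residue mod 45.
    Write x = 8 + 9·t and substitute into x ≡ 4 (mod 5): 9·t ≡ 4 − 8 = -4 (mod 5).
    Reduce coefficients mod 5: 4·t ≡ 1 (mod 5).
    The inverse of 4 mod 5 is 4 (since 4·4 = 16 = 3·5 + 1), so t ≡ 4·1 = 4 ≡ 4 (mod 5).
    Then x = 8 + 9·4 = 44, valid modulo lcm(9, 5) = 45: x ≡ 44 (mod 45).
  Combine with x ≡ 4 (mod 7): since gcd(45, 7) = 1, we get a unique residue mod 315.
    Write x = 44 + 45·t and substitute into x ≡ 4 (mod 7): 45·t ≡ 4 − 44 = -40 (mod 7).
    Reduce coefficients mod 7: 3·t ≡ 2 (mod 7).
    The inverse of 3 mod 7 is 5 (since 3·5 = 15 = 2·7 + 1), so t ≡ 5·2 = 10 ≡ 3 (mod 7).
    Then x = 44 + 45·3 = 179, valid modulo lcm(45, 7) = 315: x ≡ 179 (mod 315).
Verify: 179 mod 9 = 8 ✓, 179 mod 5 = 4 ✓, 179 mod 7 = 4 ✓.

x ≡ 179 (mod 315).


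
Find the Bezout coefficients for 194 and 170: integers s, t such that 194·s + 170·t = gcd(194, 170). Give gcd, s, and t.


Euclidean algorithm on (194, 170) — divide until remainder is 0:
  194 = 1 · 170 + 24
  170 = 7 · 24 + 2
  24 = 12 · 2 + 0
gcd(194, 170) = 2.
Track Bezout coefficients alongside the remainders: start with r₀ = 194 = a·1 + b·0 (s = 1, t = 0) and r₁ = 170 = a·0 + b·1 (s = 0, t = 1); each new remainder r_{k+1} = r_{k-1} − q_k·r_k inherits s_{k+1} = s_{k-1} − q_k·s_k, t_{k+1} = t_{k-1} − q_k·t_k, so r_k = a·s_k + b·t_k at every step:
  q = 1: r = 24, s = 1 − 1·0 = 1, t = 0 − 1·1 = -1  (check: 194·1 + 170·(-1) = 24)
  q = 7: r = 2, s = 0 − 7·1 = -7, t = 1 − 7·(-1) = 8  (check: 194·(-7) + 170·8 = 2)
The row with r = 2 (the gcd) gives the Bezout coefficients s = -7, t = 8.
Result: 194 · (-7) + 170 · (8) = 2.

gcd(194, 170) = 2; s = -7, t = 8 (check: 194·(-7) + 170·8 = 2).


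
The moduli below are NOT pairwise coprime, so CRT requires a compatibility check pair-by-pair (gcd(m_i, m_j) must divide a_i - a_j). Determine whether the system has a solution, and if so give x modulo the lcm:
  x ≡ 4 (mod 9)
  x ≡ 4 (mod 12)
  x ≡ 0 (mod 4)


Moduli 9, 12, 4 are not pairwise coprime, so CRT works modulo lcm(m_i) when all pairwise compatibility conditions hold.
Pairwise compatibility: gcd(m_i, m_j) must divide a_i - a_j for every pair.
Merge one congruence at a time:
  Start: x ≡ 4 (mod 9).
  Combine with x ≡ 4 (mod 12): gcd(9, 12) = 3; 4 - 4 = 0, which IS divisible by 3, so compatible.
    Write x = 4 + 9·t and substitute into x ≡ 4 (mod 12): 9·t ≡ 4 − 4 = 0 (mod 12).
    Divide the congruence (and modulus) by g = 3: 3·t ≡ 0 (mod 4).
    The inverse of 3 mod 4 is 3 (since 3·3 = 9 = 2·4 + 1), so t ≡ 3·0 = 0 ≡ 0 (mod 4).
    Then x = 4 + 9·0 = 4, valid modulo lcm(9, 12) = 36: x ≡ 4 (mod 36).
  Combine with x ≡ 0 (mod 4): gcd(36, 4) = 4; 0 - 4 = -4, which IS divisible by 4, so compatible.
    Write x = 4 + 36·t and substitute into x ≡ 0 (mod 4): 36·t ≡ 0 − 4 = -4 (mod 4).
    Divide the congruence (and modulus) by g = 4: 9·t ≡ -1 (mod 1).
    Modulo 1 every t works; take t = 0.
    Then x = 4 + 36·0 = 4, valid modulo lcm(36, 4) = 36: x ≡ 4 (mod 36).
Verify: 4 mod 9 = 4, 4 mod 12 = 4, 4 mod 4 = 0.

x ≡ 4 (mod 36).


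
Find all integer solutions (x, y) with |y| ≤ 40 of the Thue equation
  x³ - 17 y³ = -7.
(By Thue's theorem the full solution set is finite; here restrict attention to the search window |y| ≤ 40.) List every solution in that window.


The equation is x³ - 17y³ = -7. For fixed y, x³ = 17·y³ − 7, so a solution requires the RHS to be a perfect cube.
Strategy: iterate y from -40 to 40, compute RHS = 17·y³ − 7, and check whether it is a (positive or negative) perfect cube.
Check small values of y:
  y = 0: RHS = -7 is not a perfect cube.
  y = 1: RHS = 10 is not a perfect cube.
  y = -1: RHS = -24 is not a perfect cube.
  y = 2: RHS = 129 is not a perfect cube.
  y = -2: RHS = -143 is not a perfect cube.
  y = 3: RHS = 452 is not a perfect cube.
  y = -3: RHS = -466 is not a perfect cube.
Continuing the search up to |y| = 40 finds no solutions either.
No (x, y) in the scanned range satisfies the equation.

No integer solutions with |y| ≤ 40.


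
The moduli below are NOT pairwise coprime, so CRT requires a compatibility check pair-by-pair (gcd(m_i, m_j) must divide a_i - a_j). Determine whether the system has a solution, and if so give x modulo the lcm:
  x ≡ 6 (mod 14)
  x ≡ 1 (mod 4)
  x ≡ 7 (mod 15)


Moduli 14, 4, 15 are not pairwise coprime, so CRT works modulo lcm(m_i) when all pairwise compatibility conditions hold.
Pairwise compatibility: gcd(m_i, m_j) must divide a_i - a_j for every pair.
Merge one congruence at a time:
  Start: x ≡ 6 (mod 14).
  Combine with x ≡ 1 (mod 4): gcd(14, 4) = 2, and 1 - 6 = -5 is NOT divisible by 2.
    ⇒ system is inconsistent (no integer solution).

No solution (the system is inconsistent).


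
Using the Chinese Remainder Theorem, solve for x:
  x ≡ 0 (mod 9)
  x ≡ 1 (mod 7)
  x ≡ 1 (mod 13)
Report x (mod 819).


Moduli 9, 7, 13 are pairwise coprime; by CRT there is a unique solution modulo M = 9 · 7 · 13 = 819.
Solve pairwise, accumulating the modulus:
  Start with x ≡ 0 (mod 9).
  Combine with x ≡ 1 (mod 7): since gcd(9, 7) = 1, we get a unique residue mod 63.
    Write x = 0 + 9·t and substitute into x ≡ 1 (mod 7): 9·t ≡ 1 − 0 = 1 (mod 7).
    Reduce coefficients mod 7: 2·t ≡ 1 (mod 7).
    The inverse of 2 mod 7 is 4 (since 2·4 = 8 = 1·7 + 1), so t ≡ 4·1 = 4 ≡ 4 (mod 7).
    Then x = 0 + 9·4 = 36, valid modulo lcm(9, 7) = 63: x ≡ 36 (mod 63).
  Combine with x ≡ 1 (mod 13): since gcd(63, 13) = 1, we get a unique residue mod 819.
    Write x = 36 + 63·t and substitute into x ≡ 1 (mod 13): 63·t ≡ 1 − 36 = -35 (mod 13).
    Reduce coefficients mod 13: 11·t ≡ 4 (mod 13).
    The inverse of 11 mod 13 is 6 (since 11·6 = 66 = 5·13 + 1), so t ≡ 6·4 = 24 ≡ 11 (mod 13).
    Then x = 36 + 63·11 = 729, valid modulo lcm(63, 13) = 819: x ≡ 729 (mod 819).
Verify: 729 mod 9 = 0 ✓, 729 mod 7 = 1 ✓, 729 mod 13 = 1 ✓.

x ≡ 729 (mod 819).


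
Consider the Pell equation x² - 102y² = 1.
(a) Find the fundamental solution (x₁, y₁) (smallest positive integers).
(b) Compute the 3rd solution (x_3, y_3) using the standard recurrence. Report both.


Step 1: Find the fundamental solution (x₁, y₁) of x² - 102y² = 1.
  Expand √102 as a continued fraction. a₀ = ⌊√102⌋ = 10; iterate m_{k+1} = d_k·a_k − m_k, d_{k+1} = (102 − m_{k+1}²)/d_k, a_{k+1} = ⌊(a₀ + m_{k+1})/d_{k+1}⌋ (starting m₀ = 0, d₀ = 1), with convergents p_k = a_k·p_{k-1} + p_{k-2}, q_k = a_k·q_{k-1} + q_{k-2} (p₋₁ = 1, q₋₁ = 0):
  k = 0: a₀ = 10; p₀/q₀ = 10/1; p₀² − 102·q₀² = 100 − 102 = -2.
  k = 1: m = 10, d = 2, a = ⌊(10 + 10)/2⌋ = 10; p/q = (10·10 + 1)/(10·1 + 0) = 101/10; p² − 102·q² = 10201 − 10200 = 1.
  The first convergent with p² − 102·q² = 1 gives the fundamental solution (x₁, y₁) = (101, 10).
Step 2: Apply the recurrence (x_{n+1}, y_{n+1}) = (x₁x_n + 102y₁y_n, x₁y_n + y₁x_n) repeatedly.
  From (x_1, y_1) = (101, 10): x_2 = 101·101 + 102·10·10 = 20401; y_2 = 101·10 + 10·101 = 2020.
  From (x_2, y_2) = (20401, 2020): x_3 = 101·20401 + 102·10·2020 = 4120901; y_3 = 101·2020 + 10·20401 = 408030.
Step 3: Verify x_3² - 102·y_3² = 16981825051801 - 16981825051800 = 1 (should be 1). ✓

(x_1, y_1) = (101, 10); (x_3, y_3) = (4120901, 408030).


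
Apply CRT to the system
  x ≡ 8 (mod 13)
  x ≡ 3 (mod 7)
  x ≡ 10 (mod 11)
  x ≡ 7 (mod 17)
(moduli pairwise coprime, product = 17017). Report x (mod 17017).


Product of moduli M = 13 · 7 · 11 · 17 = 17017.
Merge one congruence at a time:
  Start: x ≡ 8 (mod 13).
  Combine with x ≡ 3 (mod 7); new modulus lcm = 91.
    Write x = 8 + 13·t and substitute into x ≡ 3 (mod 7): 13·t ≡ 3 − 8 = -5 (mod 7).
    Reduce coefficients mod 7: 6·t ≡ 2 (mod 7).
    The inverse of 6 mod 7 is 6 (since 6·6 = 36 = 5·7 + 1), so t ≡ 6·2 = 12 ≡ 5 (mod 7).
    Then x = 8 + 13·5 = 73, valid modulo lcm(13, 7) = 91: x ≡ 73 (mod 91).
  Combine with x ≡ 10 (mod 11); new modulus lcm = 1001.
    Write x = 73 + 91·t and substitute into x ≡ 10 (mod 11): 91·t ≡ 10 − 73 = -63 (mod 11).
    Reduce coefficients mod 11: 3·t ≡ 3 (mod 11).
    The inverse of 3 mod 11 is 4 (since 3·4 = 12 = 1·11 + 1), so t ≡ 4·3 = 12 ≡ 1 (mod 11).
    Then x = 73 + 91·1 = 164, valid modulo lcm(91, 11) = 1001: x ≡ 164 (mod 1001).
  Combine with x ≡ 7 (mod 17); new modulus lcm = 17017.
    Write x = 164 + 1001·t and substitute into x ≡ 7 (mod 17): 1001·t ≡ 7 − 164 = -157 (mod 17).
    Reduce coefficients mod 17: 15·t ≡ 13 (mod 17).
    The inverse of 15 mod 17 is 8 (since 15·8 = 120 = 7·17 + 1), so t ≡ 8·13 = 104 ≡ 2 (mod 17).
    Then x = 164 + 1001·2 = 2166, valid modulo lcm(1001, 17) = 17017: x ≡ 2166 (mod 17017).
Verify against each original: 2166 mod 13 = 8, 2166 mod 7 = 3, 2166 mod 11 = 10, 2166 mod 17 = 7.

x ≡ 2166 (mod 17017).


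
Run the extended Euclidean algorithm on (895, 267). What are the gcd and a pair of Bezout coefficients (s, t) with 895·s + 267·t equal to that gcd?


Euclidean algorithm on (895, 267) — divide until remainder is 0:
  895 = 3 · 267 + 94
  267 = 2 · 94 + 79
  94 = 1 · 79 + 15
  79 = 5 · 15 + 4
  15 = 3 · 4 + 3
  4 = 1 · 3 + 1
  3 = 3 · 1 + 0
gcd(895, 267) = 1.
Track Bezout coefficients alongside the remainders: start with r₀ = 895 = a·1 + b·0 (s = 1, t = 0) and r₁ = 267 = a·0 + b·1 (s = 0, t = 1); each new remainder r_{k+1} = r_{k-1} − q_k·r_k inherits s_{k+1} = s_{k-1} − q_k·s_k, t_{k+1} = t_{k-1} − q_k·t_k, so r_k = a·s_k + b·t_k at every step:
  q = 3: r = 94, s = 1 − 3·0 = 1, t = 0 − 3·1 = -3  (check: 895·1 + 267·(-3) = 94)
  q = 2: r = 79, s = 0 − 2·1 = -2, t = 1 − 2·(-3) = 7  (check: 895·(-2) + 267·7 = 79)
  q = 1: r = 15, s = 1 − 1·(-2) = 3, t = -3 − 1·7 = -10  (check: 895·3 + 267·(-10) = 15)
  q = 5: r = 4, s = -2 − 5·3 = -17, t = 7 − 5·(-10) = 57  (check: 895·(-17) + 267·57 = 4)
  q = 3: r = 3, s = 3 − 3·(-17) = 54, t = -10 − 3·57 = -181  (check: 895·54 + 267·(-181) = 3)
  q = 1: r = 1, s = -17 − 1·54 = -71, t = 57 − 1·(-181) = 238  (check: 895·(-71) + 267·238 = 1)
The row with r = 1 (the gcd) gives the Bezout coefficients s = -71, t = 238.
Result: 895 · (-71) + 267 · (238) = 1.

gcd(895, 267) = 1; s = -71, t = 238 (check: 895·(-71) + 267·238 = 1).


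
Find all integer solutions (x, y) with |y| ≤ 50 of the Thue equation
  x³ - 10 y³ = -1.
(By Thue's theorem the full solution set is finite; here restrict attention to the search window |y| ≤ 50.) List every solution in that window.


The equation is x³ - 10y³ = -1. For fixed y, x³ = 10·y³ − 1, so a solution requires the RHS to be a perfect cube.
Strategy: iterate y from -50 to 50, compute RHS = 10·y³ − 1, and check whether it is a (positive or negative) perfect cube.
Check small values of y:
  y = 0: RHS = -1 = (-1)³ ⇒ x = -1 works.
  y = 1: RHS = 9 is not a perfect cube.
  y = -1: RHS = -11 is not a perfect cube.
  y = 2: RHS = 79 is not a perfect cube.
  y = -2: RHS = -81 is not a perfect cube.
  y = 3: RHS = 269 is not a perfect cube.
  y = -3: RHS = -271 is not a perfect cube.
Continuing the search up to |y| = 50 finds no further solutions beyond those listed.
Collected solutions: (-1, 0).

Solutions (with |y| ≤ 50): (-1, 0).


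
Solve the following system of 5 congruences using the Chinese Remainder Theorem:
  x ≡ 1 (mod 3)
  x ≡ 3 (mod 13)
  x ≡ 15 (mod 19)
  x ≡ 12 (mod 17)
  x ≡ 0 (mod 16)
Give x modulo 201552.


Product of moduli M = 3 · 13 · 19 · 17 · 16 = 201552.
Merge one congruence at a time:
  Start: x ≡ 1 (mod 3).
  Combine with x ≡ 3 (mod 13); new modulus lcm = 39.
    Write x = 1 + 3·t and substitute into x ≡ 3 (mod 13): 3·t ≡ 3 − 1 = 2 (mod 13).
    The inverse of 3 mod 13 is 9 (since 3·9 = 27 = 2·13 + 1), so t ≡ 9·2 = 18 ≡ 5 (mod 13).
    Then x = 1 + 3·5 = 16, valid modulo lcm(3, 13) = 39: x ≡ 16 (mod 39).
  Combine with x ≡ 15 (mod 19); new modulus lcm = 741.
    Write x = 16 + 39·t and substitute into x ≡ 15 (mod 19): 39·t ≡ 15 − 16 = -1 (mod 19).
    Reduce coefficients mod 19: 1·t ≡ 18 (mod 19).
    So t ≡ 18 (mod 19).
    Then x = 16 + 39·18 = 718, valid modulo lcm(39, 19) = 741: x ≡ 718 (mod 741).
  Combine with x ≡ 12 (mod 17); new modulus lcm = 12597.
    Write x = 718 + 741·t and substitute into x ≡ 12 (mod 17): 741·t ≡ 12 − 718 = -706 (mod 17).
    Reduce coefficients mod 17: 10·t ≡ 8 (mod 17).
    The inverse of 10 mod 17 is 12 (since 10·12 = 120 = 7·17 + 1), so t ≡ 12·8 = 96 ≡ 11 (mod 17).
    Then x = 718 + 741·11 = 8869, valid modulo lcm(741, 17) = 12597: x ≡ 8869 (mod 12597).
  Combine with x ≡ 0 (mod 16); new modulus lcm = 201552.
    Write x = 8869 + 12597·t and substitute into x ≡ 0 (mod 16): 12597·t ≡ 0 − 8869 = -8869 (mod 16).
    Reduce coefficients mod 16: 5·t ≡ 11 (mod 16).
    The inverse of 5 mod 16 is 13 (since 5·13 = 65 = 4·16 + 1), so t ≡ 13·11 = 143 ≡ 15 (mod 16).
    Then x = 8869 + 12597·15 = 197824, valid modulo lcm(12597, 16) = 201552: x ≡ 197824 (mod 201552).
Verify against each original: 197824 mod 3 = 1, 197824 mod 13 = 3, 197824 mod 19 = 15, 197824 mod 17 = 12, 197824 mod 16 = 0.

x ≡ 197824 (mod 201552).
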